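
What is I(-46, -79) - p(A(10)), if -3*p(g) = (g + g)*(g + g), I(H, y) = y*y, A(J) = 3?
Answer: 6253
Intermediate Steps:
I(H, y) = y²
p(g) = -4*g²/3 (p(g) = -(g + g)*(g + g)/3 = -2*g*2*g/3 = -4*g²/3)
I(-46, -79) - p(A(10)) = (-79)² - (-4)*3²/3 = 6241 - (-4)*9/3 = 6241 - 1*(-12) = 6241 + 12 = 6253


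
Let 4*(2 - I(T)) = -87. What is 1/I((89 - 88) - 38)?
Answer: 4/95 ≈ 0.042105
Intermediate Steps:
I(T) = 95/4 (I(T) = 2 - ¼*(-87) = 2 + 87/4 = 95/4)
1/I((89 - 88) - 38) = 1/(95/4) = 4/95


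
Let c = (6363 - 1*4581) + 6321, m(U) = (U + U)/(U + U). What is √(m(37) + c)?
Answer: 2*√2026 ≈ 90.022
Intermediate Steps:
m(U) = 1 (m(U) = (2*U)/((2*U)) = (2*U)*(1/(2*U)) = 1)
c = 8103 (c = (6363 - 4581) + 6321 = 1782 + 6321 = 8103)
√(m(37) + c) = √(1 + 8103) = √8104 = 2*√2026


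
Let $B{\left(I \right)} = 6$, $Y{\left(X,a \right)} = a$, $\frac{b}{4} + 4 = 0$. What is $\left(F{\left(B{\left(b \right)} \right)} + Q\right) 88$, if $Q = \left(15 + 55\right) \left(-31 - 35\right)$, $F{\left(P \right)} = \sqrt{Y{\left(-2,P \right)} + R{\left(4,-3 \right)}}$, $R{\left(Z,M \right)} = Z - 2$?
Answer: $-406560 + 176 \sqrt{2} \approx -4.0631 \cdot 10^{5}$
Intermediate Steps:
$b = -16$ ($b = -16 + 4 \cdot 0 = -16 + 0 = -16$)
$R{\left(Z,M \right)} = -2 + Z$ ($R{\left(Z,M \right)} = Z - 2 = -2 + Z$)
$F{\left(P \right)} = \sqrt{2 + P}$ ($F{\left(P \right)} = \sqrt{P + \left(-2 + 4\right)} = \sqrt{P + 2} = \sqrt{2 + P}$)
$Q = -4620$ ($Q = 70 \left(-66\right) = -4620$)
$\left(F{\left(B{\left(b \right)} \right)} + Q\right) 88 = \left(\sqrt{2 + 6} - 4620\right) 88 = \left(\sqrt{8} - 4620\right) 88 = \left(2 \sqrt{2} - 4620\right) 88 = \left(-4620 + 2 \sqrt{2}\right) 88 = -406560 + 176 \sqrt{2}$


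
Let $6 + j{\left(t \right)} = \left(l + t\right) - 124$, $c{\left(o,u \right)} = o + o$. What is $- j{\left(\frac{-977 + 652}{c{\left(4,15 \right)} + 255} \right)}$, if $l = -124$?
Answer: $\frac{67127}{263} \approx 255.24$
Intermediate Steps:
$c{\left(o,u \right)} = 2 o$
$j{\left(t \right)} = -254 + t$ ($j{\left(t \right)} = -6 + \left(\left(-124 + t\right) - 124\right) = -6 + \left(-248 + t\right) = -254 + t$)
$- j{\left(\frac{-977 + 652}{c{\left(4,15 \right)} + 255} \right)} = - (-254 + \frac{-977 + 652}{2 \cdot 4 + 255}) = - (-254 - \frac{325}{8 + 255}) = - (-254 - \frac{325}{263}) = \left(-1\right) \left(- \frac{67127}{263}\right) = \frac{67127}{263}$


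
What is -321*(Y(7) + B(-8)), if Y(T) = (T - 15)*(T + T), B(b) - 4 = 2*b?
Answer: 39804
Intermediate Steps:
B(b) = 4 + 2*b
Y(T) = 2*T*(-15 + T) (Y(T) = (-15 + T)*(2*T) = 2*T*(-15 + T))
-321*(Y(7) + B(-8)) = -321*(2*7*(-15 + 7) + (4 + 2*(-8))) = -321*(2*7*(-8) + (4 - 16)) = -321*(-112 - 12) = -321*(-124) = 39804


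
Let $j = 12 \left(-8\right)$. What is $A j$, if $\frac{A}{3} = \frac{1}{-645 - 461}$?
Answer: $\frac{144}{553} \approx 0.2604$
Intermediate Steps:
$A = - \frac{3}{1106}$ ($A = \frac{3}{-645 - 461} = \frac{3}{-1106} = 3 \left(- \frac{1}{1106}\right) = - \frac{3}{1106} \approx -0.0027125$)
$j = -96$
$A j = \left(- \frac{3}{1106}\right) \left(-96\right) = \frac{144}{553}$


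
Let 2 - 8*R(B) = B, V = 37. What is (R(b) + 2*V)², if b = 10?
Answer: 5329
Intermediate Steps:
R(B) = ¼ - B/8
(R(b) + 2*V)² = ((¼ - ⅛*10) + 2*37)² = ((¼ - 5/4) + 74)² = (-1 + 74)² = 73² = 5329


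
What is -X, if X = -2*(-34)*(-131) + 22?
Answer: 8886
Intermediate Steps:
X = -8886 (X = 68*(-131) + 22 = -8908 + 22 = -8886)
-X = -1*(-8886) = 8886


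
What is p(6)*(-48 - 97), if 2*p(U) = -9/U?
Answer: 435/4 ≈ 108.75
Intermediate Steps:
p(U) = -9/(2*U) (p(U) = (-9/U)/2 = -9/(2*U))
p(6)*(-48 - 97) = (-9/2/6)*(-48 - 97) = -9/2*1/6*(-145) = -3/4*(-145) = 435/4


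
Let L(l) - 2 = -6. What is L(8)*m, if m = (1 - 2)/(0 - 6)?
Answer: -⅔ ≈ -0.66667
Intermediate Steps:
L(l) = -4 (L(l) = 2 - 6 = -4)
m = ⅙ (m = -1/(-6) = -1*(-⅙) = ⅙ ≈ 0.16667)
L(8)*m = -4*⅙ = -⅔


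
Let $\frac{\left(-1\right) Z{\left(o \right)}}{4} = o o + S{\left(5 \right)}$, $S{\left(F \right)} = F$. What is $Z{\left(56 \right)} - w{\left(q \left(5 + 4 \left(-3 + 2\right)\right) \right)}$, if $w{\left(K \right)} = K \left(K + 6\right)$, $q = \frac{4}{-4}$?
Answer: $-12559$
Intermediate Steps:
$q = -1$ ($q = 4 \left(- \frac{1}{4}\right) = -1$)
$w{\left(K \right)} = K \left(6 + K\right)$
$Z{\left(o \right)} = -20 - 4 o^{2}$ ($Z{\left(o \right)} = - 4 \left(o o + 5\right) = - 4 \left(o^{2} + 5\right) = - 4 \left(5 + o^{2}\right) = -20 - 4 o^{2}$)
$Z{\left(56 \right)} - w{\left(q \left(5 + 4 \left(-3 + 2\right)\right) \right)} = \left(-20 - 4 \cdot 56^{2}\right) - - (5 + 4 \left(-3 + 2\right)) \left(6 - \left(5 + 4 \left(-3 + 2\right)\right)\right) = \left(-20 - 12544\right) - - (5 + 4 \left(-1\right)) \left(6 - \left(5 + 4 \left(-1\right)\right)\right) = \left(-20 - 12544\right) - - (5 - 4) \left(6 - \left(5 - 4\right)\right) = -12564 - \left(-1\right) 1 \left(6 - 1\right) = -12564 - - (6 - 1) = -12564 - \left(-1\right) 5 = -12564 - -5 = -12564 + 5 = -12559$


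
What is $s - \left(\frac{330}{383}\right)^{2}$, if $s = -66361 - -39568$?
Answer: $- \frac{3930347277}{146689} \approx -26794.0$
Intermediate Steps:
$s = -26793$ ($s = -66361 + 39568 = -26793$)
$s - \left(\frac{330}{383}\right)^{2} = -26793 - \left(\frac{330}{383}\right)^{2} = -26793 - \frac{108900}{146689} = - \frac{3930347277}{146689}$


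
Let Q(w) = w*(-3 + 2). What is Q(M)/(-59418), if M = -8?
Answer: -4/29709 ≈ -0.00013464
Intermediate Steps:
Q(w) = -w (Q(w) = w*(-1) = -w)
Q(M)/(-59418) = -1*(-8)/(-59418) = 8*(-1/59418) = -4/29709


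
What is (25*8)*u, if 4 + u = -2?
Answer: -1200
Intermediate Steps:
u = -6 (u = -4 - 2 = -6)
(25*8)*u = (25*8)*(-6) = 200*(-6) = -1200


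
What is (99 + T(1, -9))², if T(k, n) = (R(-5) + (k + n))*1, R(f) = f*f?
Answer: 13456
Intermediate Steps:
R(f) = f²
T(k, n) = 25 + k + n (T(k, n) = ((-5)² + (k + n))*1 = (25 + (k + n))*1 = (25 + k + n)*1 = 25 + k + n)
(99 + T(1, -9))² = (99 + (25 + 1 - 9))² = (99 + 17)² = 116² = 13456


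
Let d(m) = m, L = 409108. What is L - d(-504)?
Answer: 409612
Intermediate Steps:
L - d(-504) = 409108 - 1*(-504) = 409108 + 504 = 409612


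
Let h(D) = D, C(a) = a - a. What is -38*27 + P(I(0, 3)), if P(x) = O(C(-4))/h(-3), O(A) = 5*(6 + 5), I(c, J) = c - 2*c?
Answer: -3133/3 ≈ -1044.3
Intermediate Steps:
C(a) = 0
I(c, J) = -c
O(A) = 55 (O(A) = 5*11 = 55)
P(x) = -55/3 (P(x) = 55/(-3) = 55*(-⅓) = -55/3)
-38*27 + P(I(0, 3)) = -38*27 - 55/3 = -1026 - 55/3 = -3133/3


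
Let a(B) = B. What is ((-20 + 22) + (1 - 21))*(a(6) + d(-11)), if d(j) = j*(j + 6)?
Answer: -1098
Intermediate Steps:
d(j) = j*(6 + j)
((-20 + 22) + (1 - 21))*(a(6) + d(-11)) = ((-20 + 22) + (1 - 21))*(6 - 11*(6 - 11)) = (2 - 20)*(6 - 11*(-5)) = -18*(6 + 55) = -18*61 = -1098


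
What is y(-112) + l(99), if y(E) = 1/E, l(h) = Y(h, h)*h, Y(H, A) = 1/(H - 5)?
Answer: 5497/5264 ≈ 1.0443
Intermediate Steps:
Y(H, A) = 1/(-5 + H)
l(h) = h/(-5 + h)
y(-112) + l(99) = 1/(-112) + 99/(-5 + 99) = -1/112 + 99/94 = 5497/5264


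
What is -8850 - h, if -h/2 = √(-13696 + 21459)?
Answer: -8850 + 2*√7763 ≈ -8673.8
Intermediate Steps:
h = -2*√7763 (h = -2*√(-13696 + 21459) = -2*√7763 ≈ -176.22)
-8850 - h = -8850 - (-2)*√7763 = -8850 + 2*√7763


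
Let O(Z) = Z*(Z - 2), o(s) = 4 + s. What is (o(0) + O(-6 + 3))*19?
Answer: 361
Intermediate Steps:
O(Z) = Z*(-2 + Z)
(o(0) + O(-6 + 3))*19 = ((4 + 0) + (-6 + 3)*(-2 + (-6 + 3)))*19 = (4 - 3*(-2 - 3))*19 = (4 - 3*(-5))*19 = (4 + 15)*19 = 19*19 = 361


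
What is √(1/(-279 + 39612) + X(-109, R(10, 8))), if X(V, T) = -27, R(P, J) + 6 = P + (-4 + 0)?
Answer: I*√41771252670/39333 ≈ 5.1962*I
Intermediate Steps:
R(P, J) = -10 + P (R(P, J) = -6 + (P + (-4 + 0)) = -6 + (P - 4) = -6 + (-4 + P) = -10 + P)
√(1/(-279 + 39612) + X(-109, R(10, 8))) = √(1/(-279 + 39612) - 27) = √(1/39333 - 27) = √(-1061990/39333) = I*√41771252670/39333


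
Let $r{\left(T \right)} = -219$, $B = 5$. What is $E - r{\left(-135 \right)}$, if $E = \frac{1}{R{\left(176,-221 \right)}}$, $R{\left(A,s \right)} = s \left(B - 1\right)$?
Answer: $\frac{193595}{884} \approx 219.0$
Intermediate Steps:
$R{\left(A,s \right)} = 4 s$ ($R{\left(A,s \right)} = s \left(5 - 1\right) = s 4 = 4 s$)
$E = - \frac{1}{884}$ ($E = \frac{1}{4 \left(-221\right)} = \frac{1}{-884} = - \frac{1}{884} \approx -0.0011312$)
$E - r{\left(-135 \right)} = - \frac{1}{884} - -219 = - \frac{1}{884} + 219 = \frac{193595}{884}$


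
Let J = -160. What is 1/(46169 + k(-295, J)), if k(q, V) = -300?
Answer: 1/45869 ≈ 2.1801e-5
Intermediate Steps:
1/(46169 + k(-295, J)) = 1/(46169 - 300) = 1/45869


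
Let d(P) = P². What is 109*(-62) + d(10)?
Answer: -6658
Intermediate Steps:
109*(-62) + d(10) = 109*(-62) + 10² = -6758 + 100 = -6658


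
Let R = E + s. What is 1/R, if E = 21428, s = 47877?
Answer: 1/69305 ≈ 1.4429e-5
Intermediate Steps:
R = 69305 (R = 21428 + 47877 = 69305)
1/R = 1/69305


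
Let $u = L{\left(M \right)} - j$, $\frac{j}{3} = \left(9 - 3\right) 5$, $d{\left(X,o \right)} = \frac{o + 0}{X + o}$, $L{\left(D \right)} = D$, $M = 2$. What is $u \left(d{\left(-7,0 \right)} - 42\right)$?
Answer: $3696$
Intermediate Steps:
$d{\left(X,o \right)} = \frac{o}{X + o}$
$j = 90$ ($j = 3 \left(9 - 3\right) 5 = 3 \cdot 6 \cdot 5 = 3 \cdot 30 = 90$)
$u = -88$ ($u = 2 - 90 = -88$)
$u \left(d{\left(-7,0 \right)} - 42\right) = - 88 \left(\frac{0}{-7 + 0} - 42\right) = - 88 \left(\frac{0}{-7} - 42\right) = - 88 \left(0 \left(- \frac{1}{7}\right) - 42\right) = - 88 \left(0 - 42\right) = \left(-88\right) \left(-42\right) = 3696$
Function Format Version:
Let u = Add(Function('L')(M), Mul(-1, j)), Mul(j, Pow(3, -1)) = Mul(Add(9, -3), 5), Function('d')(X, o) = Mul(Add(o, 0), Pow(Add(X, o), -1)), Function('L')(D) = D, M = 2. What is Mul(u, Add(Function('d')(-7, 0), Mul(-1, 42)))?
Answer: 3696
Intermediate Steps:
Function('d')(X, o) = Mul(o, Pow(Add(X, o), -1))
j = 90 (j = Mul(3, Mul(Add(9, -3), 5)) = Mul(3, Mul(6, 5)) = Mul(3, 30) = 90)
u = -88 (u = Add(2, Mul(-1, 90)) = Add(2, -90) = -88)
Mul(u, Add(Function('d')(-7, 0), Mul(-1, 42))) = Mul(-88, Add(Mul(0, Pow(Add(-7, 0), -1)), Mul(-1, 42))) = Mul(-88, Add(Mul(0, Pow(-7, -1)), -42)) = Mul(-88, Add(Mul(0, Rational(-1, 7)), -42)) = Mul(-88, Add(0, -42)) = Mul(-88, -42) = 3696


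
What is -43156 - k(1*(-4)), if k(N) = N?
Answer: -43152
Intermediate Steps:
-43156 - k(1*(-4)) = -43156 - (-4) = -43156 - 1*(-4) = -43156 + 4 = -43152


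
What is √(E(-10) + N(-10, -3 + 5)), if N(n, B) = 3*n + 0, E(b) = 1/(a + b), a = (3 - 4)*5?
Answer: I*√6765/15 ≈ 5.4833*I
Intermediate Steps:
a = -5 (a = -1*5 = -5)
E(b) = 1/(-5 + b)
N(n, B) = 3*n
√(E(-10) + N(-10, -3 + 5)) = √(1/(-5 - 10) + 3*(-10)) = √(1/(-15) - 30) = √(-1/15 - 30) = √(-451/15) = I*√6765/15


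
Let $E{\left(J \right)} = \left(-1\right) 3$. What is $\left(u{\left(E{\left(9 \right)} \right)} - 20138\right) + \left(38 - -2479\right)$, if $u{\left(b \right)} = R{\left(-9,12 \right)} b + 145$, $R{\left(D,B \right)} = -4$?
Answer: $-17464$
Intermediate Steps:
$E{\left(J \right)} = -3$
$u{\left(b \right)} = 145 - 4 b$ ($u{\left(b \right)} = - 4 b + 145 = 145 - 4 b$)
$\left(u{\left(E{\left(9 \right)} \right)} - 20138\right) + \left(38 - -2479\right) = \left(\left(145 - -12\right) - 20138\right) + \left(38 - -2479\right) = \left(\left(145 + 12\right) - 20138\right) + \left(38 + 2479\right) = \left(157 - 20138\right) + 2517 = -19981 + 2517 = -17464$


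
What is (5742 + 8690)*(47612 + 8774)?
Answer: 813762752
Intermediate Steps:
(5742 + 8690)*(47612 + 8774) = 14432*56386 = 813762752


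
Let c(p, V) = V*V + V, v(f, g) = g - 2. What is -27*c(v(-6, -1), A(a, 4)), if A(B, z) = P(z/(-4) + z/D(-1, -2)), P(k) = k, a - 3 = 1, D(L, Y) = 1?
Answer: -324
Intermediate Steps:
a = 4 (a = 3 + 1 = 4)
A(B, z) = 3*z/4 (A(B, z) = z/(-4) + z/1 = z*(-1/4) + z*1 = -z/4 + z = 3*z/4)
v(f, g) = -2 + g
c(p, V) = V + V**2 (c(p, V) = V**2 + V = V + V**2)
-27*c(v(-6, -1), A(a, 4)) = -27*(3/4)*4*(1 + (3/4)*4) = -81*(1 + 3) = -81*4 = -27*12 = -324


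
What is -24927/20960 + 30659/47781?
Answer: -548424347/1001489760 ≈ -0.54761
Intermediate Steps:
-24927/20960 + 30659/47781 = -548424347/1001489760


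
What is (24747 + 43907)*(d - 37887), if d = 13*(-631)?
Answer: -3164262860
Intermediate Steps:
d = -8203
(24747 + 43907)*(d - 37887) = (24747 + 43907)*(-8203 - 37887) = 68654*(-46090) = -3164262860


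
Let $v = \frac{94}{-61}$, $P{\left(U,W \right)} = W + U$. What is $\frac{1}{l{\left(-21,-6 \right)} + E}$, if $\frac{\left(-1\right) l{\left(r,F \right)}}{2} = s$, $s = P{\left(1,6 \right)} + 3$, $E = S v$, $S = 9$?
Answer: $- \frac{61}{2066} \approx -0.029526$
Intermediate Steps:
$P{\left(U,W \right)} = U + W$
$v = - \frac{94}{61}$ ($v = 94 \left(- \frac{1}{61}\right) = - \frac{94}{61} \approx -1.541$)
$E = - \frac{846}{61}$ ($E = 9 \left(- \frac{94}{61}\right) = - \frac{846}{61} \approx -13.869$)
$s = 10$ ($s = \left(1 + 6\right) + 3 = 7 + 3 = 10$)
$l{\left(r,F \right)} = -20$ ($l{\left(r,F \right)} = \left(-2\right) 10 = -20$)
$\frac{1}{l{\left(-21,-6 \right)} + E} = \frac{1}{-20 - \frac{846}{61}} = \frac{1}{- \frac{2066}{61}} = - \frac{61}{2066}$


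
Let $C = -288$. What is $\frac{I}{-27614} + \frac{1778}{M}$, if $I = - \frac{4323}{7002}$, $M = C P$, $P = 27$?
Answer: $- \frac{4774283663}{20882148624} \approx -0.22863$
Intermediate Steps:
$M = -7776$ ($M = \left(-288\right) 27 = -7776$)
$I = - \frac{1441}{2334}$ ($I = \left(-4323\right) \frac{1}{7002} = - \frac{1441}{2334} \approx -0.6174$)
$\frac{I}{-27614} + \frac{1778}{M} = - \frac{1441}{2334 \left(-27614\right)} + \frac{1778}{-7776} = \left(- \frac{1441}{2334}\right) \left(- \frac{1}{27614}\right) + 1778 \left(- \frac{1}{7776}\right) = \frac{1441}{64451076} - \frac{889}{3888} = - \frac{4774283663}{20882148624}$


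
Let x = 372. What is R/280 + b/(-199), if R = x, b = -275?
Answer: 37757/13930 ≈ 2.7105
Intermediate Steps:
R = 372
R/280 + b/(-199) = 372/280 - 275/(-199) = 372*(1/280) - 275*(-1/199) = 93/70 + 275/199 = 37757/13930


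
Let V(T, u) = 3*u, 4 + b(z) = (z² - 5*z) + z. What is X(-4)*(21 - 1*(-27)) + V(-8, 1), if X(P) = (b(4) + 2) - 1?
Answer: -141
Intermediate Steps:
b(z) = -4 + z² - 4*z (b(z) = -4 + ((z² - 5*z) + z) = -4 + (z² - 4*z) = -4 + z² - 4*z)
X(P) = -3 (X(P) = ((-4 + 4² - 4*4) + 2) - 1 = ((-4 + 16 - 16) + 2) - 1 = (-4 + 2) - 1 = -2 - 1 = -3)
X(-4)*(21 - 1*(-27)) + V(-8, 1) = -3*(21 - 1*(-27)) + 3*1 = -3*(21 + 27) + 3 = -3*48 + 3 = -144 + 3 = -141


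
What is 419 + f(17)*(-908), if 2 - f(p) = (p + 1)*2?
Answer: 31291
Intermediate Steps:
f(p) = -2*p (f(p) = 2 - (p + 1)*2 = 2 - (1 + p)*2 = 2 - (2 + 2*p) = 2 + (-2 - 2*p) = -2*p)
419 + f(17)*(-908) = 419 - 2*17*(-908) = 419 - 34*(-908) = 419 + 30872 = 31291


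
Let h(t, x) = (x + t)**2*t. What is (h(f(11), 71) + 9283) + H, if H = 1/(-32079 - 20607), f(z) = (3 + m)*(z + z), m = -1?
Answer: 31147067537/52686 ≈ 5.9118e+5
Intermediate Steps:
f(z) = 4*z (f(z) = (3 - 1)*(z + z) = 2*(2*z) = 4*z)
h(t, x) = t*(t + x)**2 (h(t, x) = (t + x)**2*t = t*(t + x)**2)
H = -1/52686 (H = 1/(-52686) = -1/52686 ≈ -1.8980e-5)
(h(f(11), 71) + 9283) + H = ((4*11)*(4*11 + 71)**2 + 9283) - 1/52686 = (44*(44 + 71)**2 + 9283) - 1/52686 = (44*115**2 + 9283) - 1/52686 = (44*13225 + 9283) - 1/52686 = (581900 + 9283) - 1/52686 = 591183 - 1/52686 = 31147067537/52686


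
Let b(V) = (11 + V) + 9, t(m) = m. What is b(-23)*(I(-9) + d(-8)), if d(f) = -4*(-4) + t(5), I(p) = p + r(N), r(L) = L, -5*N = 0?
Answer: -36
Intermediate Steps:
N = 0 (N = -1/5*0 = 0)
b(V) = 20 + V
I(p) = p (I(p) = p + 0 = p)
d(f) = 21 (d(f) = -4*(-4) + 5 = 16 + 5 = 21)
b(-23)*(I(-9) + d(-8)) = (20 - 23)*(-9 + 21) = -3*12 = -36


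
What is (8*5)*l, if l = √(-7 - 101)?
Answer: 240*I*√3 ≈ 415.69*I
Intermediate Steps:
l = 6*I*√3 (l = √(-108) = 6*I*√3 ≈ 10.392*I)
(8*5)*l = (8*5)*(6*I*√3) = 40*(6*I*√3) = 240*I*√3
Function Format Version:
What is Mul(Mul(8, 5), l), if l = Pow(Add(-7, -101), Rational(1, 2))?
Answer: Mul(240, I, Pow(3, Rational(1, 2))) ≈ Mul(415.69, I)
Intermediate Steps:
l = Mul(6, I, Pow(3, Rational(1, 2))) (l = Pow(-108, Rational(1, 2)) = Mul(6, I, Pow(3, Rational(1, 2))) ≈ Mul(10.392, I))
Mul(Mul(8, 5), l) = Mul(Mul(8, 5), Mul(6, I, Pow(3, Rational(1, 2)))) = Mul(40, Mul(6, I, Pow(3, Rational(1, 2)))) = Mul(240, I, Pow(3, Rational(1, 2)))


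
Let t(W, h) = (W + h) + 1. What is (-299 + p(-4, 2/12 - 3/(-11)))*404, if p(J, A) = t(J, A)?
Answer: -4020406/33 ≈ -1.2183e+5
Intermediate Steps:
t(W, h) = 1 + W + h
p(J, A) = 1 + A + J (p(J, A) = 1 + J + A = 1 + A + J)
(-299 + p(-4, 2/12 - 3/(-11)))*404 = (-299 + (1 + (2/12 - 3/(-11)) - 4))*404 = (-299 + (1 + (2*(1/12) - 3*(-1/11)) - 4))*404 = (-299 + (1 + (⅙ + 3/11) - 4))*404 = (-299 + (1 + 29/66 - 4))*404 = (-299 - 169/66)*404 = -19903/66*404 = -4020406/33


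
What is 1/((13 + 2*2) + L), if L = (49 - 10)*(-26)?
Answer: -1/997 ≈ -0.0010030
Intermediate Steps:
L = -1014 (L = 39*(-26) = -1014)
1/((13 + 2*2) + L) = 1/((13 + 2*2) - 1014) = 1/((13 + 4) - 1014) = 1/(17 - 1014) = 1/(-997) = -1/997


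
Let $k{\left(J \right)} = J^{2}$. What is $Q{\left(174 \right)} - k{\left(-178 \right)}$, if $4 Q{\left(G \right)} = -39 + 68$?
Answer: $- \frac{126707}{4} \approx -31677.0$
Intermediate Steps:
$Q{\left(G \right)} = \frac{29}{4}$ ($Q{\left(G \right)} = \frac{-39 + 68}{4} = \frac{1}{4} \cdot 29 = \frac{29}{4}$)
$Q{\left(174 \right)} - k{\left(-178 \right)} = \frac{29}{4} - \left(-178\right)^{2} = \frac{29}{4} - 31684 = - \frac{126707}{4}$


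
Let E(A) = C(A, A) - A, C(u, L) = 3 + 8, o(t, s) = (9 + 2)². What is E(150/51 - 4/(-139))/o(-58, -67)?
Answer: 1725/25993 ≈ 0.066364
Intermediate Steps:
o(t, s) = 121 (o(t, s) = 11² = 121)
C(u, L) = 11
E(A) = 11 - A
E(150/51 - 4/(-139))/o(-58, -67) = (11 - (150/51 - 4/(-139)))/121 = (11 - (150*(1/51) - 4*(-1/139)))*(1/121) = (11 - (50/17 + 4/139))*(1/121) = (11 - 1*7018/2363)*(1/121) = (11 - 7018/2363)*(1/121) = (18975/2363)*(1/121) = 1725/25993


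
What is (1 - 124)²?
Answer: 15129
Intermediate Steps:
(1 - 124)² = (-123)² = 15129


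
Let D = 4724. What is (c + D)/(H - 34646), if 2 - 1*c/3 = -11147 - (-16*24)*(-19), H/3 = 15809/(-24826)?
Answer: -1491024734/860169023 ≈ -1.7334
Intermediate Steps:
H = -47427/24826 (H = 3*(15809/(-24826)) = 3*(15809*(-1/24826)) = 3*(-15809/24826) = -47427/24826 ≈ -1.9104)
c = 55335 (c = 6 - 3*(-11147 - (-16*24)*(-19)) = 6 - 3*(-11147 - (-384)*(-19)) = 6 - 3*(-11147 - 1*7296) = 6 - 3*(-11147 - 7296) = 6 - 3*(-18443) = 6 + 55329 = 55335)
(c + D)/(H - 34646) = (55335 + 4724)/(-47427/24826 - 34646) = 60059/(-860169023/24826) = 60059*(-24826/860169023) = -1491024734/860169023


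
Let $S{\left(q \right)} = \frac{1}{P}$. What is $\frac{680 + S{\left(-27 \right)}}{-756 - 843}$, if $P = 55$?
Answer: $- \frac{959}{2255} \approx -0.42528$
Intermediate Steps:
$S{\left(q \right)} = \frac{1}{55}$
$\frac{680 + S{\left(-27 \right)}}{-756 - 843} = \frac{680 + \frac{1}{55}}{-756 - 843} = \frac{37401}{55 \left(-1599\right)} = \frac{37401}{55} \left(- \frac{1}{1599}\right) = - \frac{959}{2255}$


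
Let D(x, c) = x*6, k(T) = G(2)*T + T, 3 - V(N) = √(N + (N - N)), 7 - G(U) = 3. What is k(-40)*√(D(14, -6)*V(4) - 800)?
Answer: -400*I*√179 ≈ -5351.6*I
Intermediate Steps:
G(U) = 4 (G(U) = 7 - 1*3 = 7 - 3 = 4)
V(N) = 3 - √N (V(N) = 3 - √(N + (N - N)) = 3 - √(N + 0) = 3 - √N)
k(T) = 5*T (k(T) = 4*T + T = 5*T)
D(x, c) = 6*x
k(-40)*√(D(14, -6)*V(4) - 800) = (5*(-40))*√((6*14)*(3 - √4) - 800) = -200*√(84*(3 - 1*2) - 800) = -200*√(84*(3 - 2) - 800) = -200*√(84*1 - 800) = -200*√(84 - 800) = -400*I*√179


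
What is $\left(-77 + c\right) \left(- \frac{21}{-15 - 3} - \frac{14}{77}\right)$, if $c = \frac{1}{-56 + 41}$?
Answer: $- \frac{7514}{99} \approx -75.899$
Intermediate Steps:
$c = - \frac{1}{15}$ ($c = \frac{1}{-15} = - \frac{1}{15} \approx -0.066667$)
$\left(-77 + c\right) \left(- \frac{21}{-15 - 3} - \frac{14}{77}\right) = \left(-77 - \frac{1}{15}\right) \left(- \frac{21}{-15 - 3} - \frac{14}{77}\right) = - \frac{1156 \left(- \frac{21}{-18} - \frac{2}{11}\right)}{15} = - \frac{1156 \left(\left(-21\right) \left(- \frac{1}{18}\right) - \frac{2}{11}\right)}{15} = - \frac{1156 \left(\frac{7}{6} - \frac{2}{11}\right)}{15} = \left(- \frac{1156}{15}\right) \frac{65}{66} = - \frac{7514}{99}$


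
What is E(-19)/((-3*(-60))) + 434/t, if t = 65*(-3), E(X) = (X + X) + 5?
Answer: -1879/780 ≈ -2.4090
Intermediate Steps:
E(X) = 5 + 2*X (E(X) = 2*X + 5 = 5 + 2*X)
t = -195
E(-19)/((-3*(-60))) + 434/t = (5 + 2*(-19))/((-3*(-60))) + 434/(-195) = (5 - 38)/180 + 434*(-1/195) = -33*1/180 - 434/195 = -11/60 - 434/195 = -1879/780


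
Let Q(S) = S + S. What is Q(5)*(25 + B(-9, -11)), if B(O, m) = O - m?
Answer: 270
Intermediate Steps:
Q(S) = 2*S
Q(5)*(25 + B(-9, -11)) = (2*5)*(25 + (-9 - 1*(-11))) = 10*(25 + (-9 + 11)) = 10*(25 + 2) = 10*27 = 270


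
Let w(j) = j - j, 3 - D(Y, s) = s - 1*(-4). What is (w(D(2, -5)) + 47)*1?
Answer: 47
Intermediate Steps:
D(Y, s) = -1 - s (D(Y, s) = 3 - (s - 1*(-4)) = 3 - (s + 4) = 3 - (4 + s) = 3 + (-4 - s) = -1 - s)
w(j) = 0
(w(D(2, -5)) + 47)*1 = (0 + 47)*1 = 47*1 = 47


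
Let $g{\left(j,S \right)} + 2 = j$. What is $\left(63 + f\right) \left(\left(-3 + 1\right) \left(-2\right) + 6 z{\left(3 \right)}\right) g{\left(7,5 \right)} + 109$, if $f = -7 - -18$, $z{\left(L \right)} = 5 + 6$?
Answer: $26009$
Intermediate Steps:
$z{\left(L \right)} = 11$
$g{\left(j,S \right)} = -2 + j$
$f = 11$ ($f = -7 + 18 = 11$)
$\left(63 + f\right) \left(\left(-3 + 1\right) \left(-2\right) + 6 z{\left(3 \right)}\right) g{\left(7,5 \right)} + 109 = \left(63 + 11\right) \left(\left(-3 + 1\right) \left(-2\right) + 6 \cdot 11\right) \left(-2 + 7\right) + 109 = 74 \left(\left(-2\right) \left(-2\right) + 66\right) 5 + 109 = 74 \left(4 + 66\right) 5 + 109 = 74 \cdot 70 \cdot 5 + 109 = 5180 \cdot 5 + 109 = 25900 + 109 = 26009$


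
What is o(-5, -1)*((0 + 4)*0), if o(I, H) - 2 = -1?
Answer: 0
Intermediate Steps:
o(I, H) = 1 (o(I, H) = 2 - 1 = 1)
o(-5, -1)*((0 + 4)*0) = 1*((0 + 4)*0) = 1*(4*0) = 1*0 = 0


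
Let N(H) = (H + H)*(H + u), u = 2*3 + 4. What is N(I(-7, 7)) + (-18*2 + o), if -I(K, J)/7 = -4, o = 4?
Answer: 2096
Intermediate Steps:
I(K, J) = 28 (I(K, J) = -7*(-4) = 28)
u = 10 (u = 6 + 4 = 10)
N(H) = 2*H*(10 + H) (N(H) = (H + H)*(H + 10) = (2*H)*(10 + H) = 2*H*(10 + H))
N(I(-7, 7)) + (-18*2 + o) = 2*28*(10 + 28) + (-18*2 + 4) = 2*28*38 + (-36 + 4) = 2128 - 32 = 2096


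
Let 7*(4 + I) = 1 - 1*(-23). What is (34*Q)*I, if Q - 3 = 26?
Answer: -3944/7 ≈ -563.43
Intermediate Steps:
Q = 29 (Q = 3 + 26 = 29)
I = -4/7 (I = -4 + (1 - 1*(-23))/7 = -4 + (1 + 23)/7 = -4 + (⅐)*24 = -4 + 24/7 = -4/7 ≈ -0.57143)
(34*Q)*I = (34*29)*(-4/7) = 986*(-4/7) = -3944/7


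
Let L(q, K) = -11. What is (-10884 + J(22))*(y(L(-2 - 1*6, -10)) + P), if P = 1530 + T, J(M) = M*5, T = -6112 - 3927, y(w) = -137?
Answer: 93152004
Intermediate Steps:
T = -10039
J(M) = 5*M
P = -8509 (P = 1530 - 10039 = -8509)
(-10884 + J(22))*(y(L(-2 - 1*6, -10)) + P) = (-10884 + 5*22)*(-137 - 8509) = (-10884 + 110)*(-8646) = -10774*(-8646) = 93152004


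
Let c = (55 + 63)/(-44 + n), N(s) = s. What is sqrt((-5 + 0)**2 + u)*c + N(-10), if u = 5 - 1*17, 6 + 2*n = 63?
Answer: -10 - 236*sqrt(13)/31 ≈ -37.449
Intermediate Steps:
n = 57/2 (n = -3 + (1/2)*63 = -3 + 63/2 = 57/2 ≈ 28.500)
u = -12 (u = 5 - 17 = -12)
c = -236/31 (c = (55 + 63)/(-44 + 57/2) = 118/(-31/2) = 118*(-2/31) = -236/31 ≈ -7.6129)
sqrt((-5 + 0)**2 + u)*c + N(-10) = sqrt((-5 + 0)**2 - 12)*(-236/31) - 10 = sqrt((-5)**2 - 12)*(-236/31) - 10 = sqrt(25 - 12)*(-236/31) - 10 = sqrt(13)*(-236/31) - 10 = -236*sqrt(13)/31 - 10 = -10 - 236*sqrt(13)/31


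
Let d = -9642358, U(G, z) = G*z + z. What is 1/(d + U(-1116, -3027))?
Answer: -1/6267253 ≈ -1.5956e-7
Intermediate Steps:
U(G, z) = z + G*z
1/(d + U(-1116, -3027)) = 1/(-9642358 - 3027*(1 - 1116)) = 1/(-9642358 - 3027*(-1115)) = 1/(-9642358 + 3375105) = 1/(-6267253) = -1/6267253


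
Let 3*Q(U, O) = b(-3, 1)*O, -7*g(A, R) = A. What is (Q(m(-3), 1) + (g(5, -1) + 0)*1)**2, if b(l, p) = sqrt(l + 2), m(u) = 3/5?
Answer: 176/441 - 10*I/21 ≈ 0.39909 - 0.47619*I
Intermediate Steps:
g(A, R) = -A/7
m(u) = 3/5 (m(u) = 3*(1/5) = 3/5)
b(l, p) = sqrt(2 + l)
Q(U, O) = I*O/3 (Q(U, O) = (sqrt(2 - 3)*O)/3 = (sqrt(-1)*O)/3 = (I*O)/3 = I*O/3)
(Q(m(-3), 1) + (g(5, -1) + 0)*1)**2 = ((1/3)*I*1 + (-1/7*5 + 0)*1)**2 = (I/3 + (-5/7 + 0)*1)**2 = (I/3 - 5/7*1)**2 = (I/3 - 5/7)**2 = (-5/7 + I/3)**2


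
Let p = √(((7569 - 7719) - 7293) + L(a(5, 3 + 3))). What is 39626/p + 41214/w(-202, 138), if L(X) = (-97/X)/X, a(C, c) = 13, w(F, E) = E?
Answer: 6869/23 - 257569*I*√314491/314491 ≈ 298.65 - 459.29*I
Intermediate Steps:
L(X) = -97/X²
p = 2*I*√314491/13 (p = √(((7569 - 7719) - 7293) - 97/13²) = √((-150 - 7293) - 97*1/169) = √(-7443 - 97/169) = √(-1257964/169) = 2*I*√314491/13 ≈ 86.276*I)
39626/p + 41214/w(-202, 138) = 39626/((2*I*√314491/13)) + 41214/138 = 39626*(-13*I*√314491/628982) + 41214*(1/138) = -257569*I*√314491/314491 + 6869/23 = 6869/23 - 257569*I*√314491/314491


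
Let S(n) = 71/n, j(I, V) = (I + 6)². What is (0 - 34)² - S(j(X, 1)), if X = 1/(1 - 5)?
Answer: 610388/529 ≈ 1153.9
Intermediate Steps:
X = -¼ (X = 1/(-4) = -¼ ≈ -0.25000)
j(I, V) = (6 + I)²
(0 - 34)² - S(j(X, 1)) = (0 - 34)² - 71/((6 - ¼)²) = (-34)² - 71/((23/4)²) = 1156 - 71/529/16 = 1156 - 71*16/529 = 1156 - 1*1136/529 = 1156 - 1136/529 = 610388/529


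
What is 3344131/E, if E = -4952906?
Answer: -477733/707558 ≈ -0.67519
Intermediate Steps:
3344131/E = 3344131/(-4952906) = 3344131*(-1/4952906) = -477733/707558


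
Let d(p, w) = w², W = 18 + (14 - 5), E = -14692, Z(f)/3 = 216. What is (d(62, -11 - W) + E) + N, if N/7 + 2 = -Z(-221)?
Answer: -17798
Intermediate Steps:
Z(f) = 648 (Z(f) = 3*216 = 648)
W = 27 (W = 18 + 9 = 27)
N = -4550 (N = -14 + 7*(-1*648) = -14 + 7*(-648) = -14 - 4536 = -4550)
(d(62, -11 - W) + E) + N = ((-11 - 1*27)² - 14692) - 4550 = ((-11 - 27)² - 14692) - 4550 = ((-38)² - 14692) - 4550 = (1444 - 14692) - 4550 = -13248 - 4550 = -17798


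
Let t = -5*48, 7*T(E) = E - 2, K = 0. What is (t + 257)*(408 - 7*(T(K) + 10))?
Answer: 5780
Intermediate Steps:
T(E) = -2/7 + E/7 (T(E) = (E - 2)/7 = (-2 + E)/7 = -2/7 + E/7)
t = -240
(t + 257)*(408 - 7*(T(K) + 10)) = (-240 + 257)*(408 - 7*((-2/7 + (1/7)*0) + 10)) = 17*(408 - 7*((-2/7 + 0) + 10)) = 17*(408 - 7*(-2/7 + 10)) = 17*(408 - 7*68/7) = 17*(408 - 68) = 17*340 = 5780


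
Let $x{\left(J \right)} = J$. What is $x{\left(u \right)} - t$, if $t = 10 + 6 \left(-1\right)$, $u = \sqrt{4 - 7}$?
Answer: $-4 + i \sqrt{3} \approx -4.0 + 1.732 i$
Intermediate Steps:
$u = i \sqrt{3}$ ($u = \sqrt{-3} = i \sqrt{3} \approx 1.732 i$)
$t = 4$ ($t = 10 - 6 = 4$)
$x{\left(u \right)} - t = i \sqrt{3} - 4 = -4 + i \sqrt{3}$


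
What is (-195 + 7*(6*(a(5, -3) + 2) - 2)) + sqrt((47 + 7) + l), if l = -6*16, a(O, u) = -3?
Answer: -251 + I*sqrt(42) ≈ -251.0 + 6.4807*I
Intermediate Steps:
l = -96
(-195 + 7*(6*(a(5, -3) + 2) - 2)) + sqrt((47 + 7) + l) = (-195 + 7*(6*(-3 + 2) - 2)) + sqrt((47 + 7) - 96) = (-195 + 7*(6*(-1) - 2)) + sqrt(54 - 96) = (-195 + 7*(-6 - 2)) + sqrt(-42) = (-195 + 7*(-8)) + I*sqrt(42) = (-195 - 56) + I*sqrt(42) = -251 + I*sqrt(42)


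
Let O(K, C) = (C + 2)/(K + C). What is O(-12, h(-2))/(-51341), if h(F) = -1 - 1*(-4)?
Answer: 5/462069 ≈ 1.0821e-5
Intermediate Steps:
h(F) = 3 (h(F) = -1 + 4 = 3)
O(K, C) = (2 + C)/(C + K)
O(-12, h(-2))/(-51341) = ((2 + 3)/(3 - 12))/(-51341) = (5/(-9))*(-1/51341) = -1/9*5*(-1/51341) = -5/9*(-1/51341) = 5/462069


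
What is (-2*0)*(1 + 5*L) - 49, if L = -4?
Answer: -49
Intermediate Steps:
(-2*0)*(1 + 5*L) - 49 = (-2*0)*(1 + 5*(-4)) - 49 = 0*(1 - 20) - 49 = 0*(-19) - 49 = 0 - 49 = -49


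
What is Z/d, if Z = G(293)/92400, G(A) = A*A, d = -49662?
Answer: -85849/4588768800 ≈ -1.8708e-5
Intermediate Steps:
G(A) = A²
Z = 85849/92400 (Z = 293²/92400 = 85849*(1/92400) = 85849/92400 ≈ 0.92910)
Z/d = (85849/92400)/(-49662) = (85849/92400)*(-1/49662) = -85849/4588768800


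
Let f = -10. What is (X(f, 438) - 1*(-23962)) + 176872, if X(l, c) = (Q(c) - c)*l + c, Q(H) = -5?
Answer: 205702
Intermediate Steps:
X(l, c) = c + l*(-5 - c) (X(l, c) = (-5 - c)*l + c = l*(-5 - c) + c = c + l*(-5 - c))
(X(f, 438) - 1*(-23962)) + 176872 = ((438 - 5*(-10) - 1*438*(-10)) - 1*(-23962)) + 176872 = ((438 + 50 + 4380) + 23962) + 176872 = (4868 + 23962) + 176872 = 28830 + 176872 = 205702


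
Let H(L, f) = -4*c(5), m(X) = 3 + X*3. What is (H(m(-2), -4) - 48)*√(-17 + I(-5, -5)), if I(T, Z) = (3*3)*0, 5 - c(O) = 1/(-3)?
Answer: -208*I*√17/3 ≈ -285.87*I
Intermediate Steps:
c(O) = 16/3 (c(O) = 5 - 1/(-3) = 5 - 1*(-⅓) = 5 + ⅓ = 16/3)
m(X) = 3 + 3*X
I(T, Z) = 0 (I(T, Z) = 9*0 = 0)
H(L, f) = -64/3 (H(L, f) = -4*16/3 = -64/3)
(H(m(-2), -4) - 48)*√(-17 + I(-5, -5)) = (-64/3 - 48)*√(-17 + 0) = -208*I*√17/3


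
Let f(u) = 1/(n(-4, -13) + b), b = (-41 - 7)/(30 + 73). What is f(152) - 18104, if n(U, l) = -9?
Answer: -17651503/975 ≈ -18104.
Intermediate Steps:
b = -48/103 ≈ -0.46602
f(u) = -103/975 (f(u) = 1/(-9 - 48/103) = 1/(-975/103) = -103/975)
f(152) - 18104 = -103/975 - 18104 = -17651503/975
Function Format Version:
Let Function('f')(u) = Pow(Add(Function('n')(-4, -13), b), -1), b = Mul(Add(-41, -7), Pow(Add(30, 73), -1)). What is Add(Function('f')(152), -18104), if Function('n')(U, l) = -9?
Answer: Rational(-17651503, 975) ≈ -18104.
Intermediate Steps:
b = Rational(-48, 103) (b = Mul(-48, Pow(103, -1)) = Mul(-48, Rational(1, 103)) = Rational(-48, 103) ≈ -0.46602)
Function('f')(u) = Rational(-103, 975) (Function('f')(u) = Pow(Add(-9, Rational(-48, 103)), -1) = Pow(Rational(-975, 103), -1) = Rational(-103, 975))
Add(Function('f')(152), -18104) = Add(Rational(-103, 975), -18104) = Rational(-17651503, 975)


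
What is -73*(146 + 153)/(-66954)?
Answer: 21827/66954 ≈ 0.32600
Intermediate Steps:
-73*(146 + 153)/(-66954) = -73*299*(-1/66954) = -21827*(-1/66954) = 21827/66954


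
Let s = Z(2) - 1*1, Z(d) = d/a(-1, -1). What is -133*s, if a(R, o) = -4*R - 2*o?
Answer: 266/3 ≈ 88.667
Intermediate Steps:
Z(d) = d/6 (Z(d) = d/(-4*(-1) - 2*(-1)) = d/(4 + 2) = d/6)
s = -⅔ (s = (⅙)*2 - 1*1 = ⅓ - 1 = -⅔ ≈ -0.66667)
-133*s = -133*(-⅔) = 266/3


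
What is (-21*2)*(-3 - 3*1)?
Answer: 252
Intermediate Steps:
(-21*2)*(-3 - 3*1) = -42*(-3 - 3) = -42*(-6) = 252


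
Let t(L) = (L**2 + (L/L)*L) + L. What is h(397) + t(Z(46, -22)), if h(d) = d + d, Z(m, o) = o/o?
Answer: 797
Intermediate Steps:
Z(m, o) = 1
t(L) = L**2 + 2*L (t(L) = (L**2 + 1*L) + L = (L**2 + L) + L = (L + L**2) + L = L**2 + 2*L)
h(d) = 2*d
h(397) + t(Z(46, -22)) = 2*397 + 1*(2 + 1) = 794 + 1*3 = 794 + 3 = 797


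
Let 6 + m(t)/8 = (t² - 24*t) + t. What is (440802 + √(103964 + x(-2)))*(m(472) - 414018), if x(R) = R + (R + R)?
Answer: 564825169116 + 1281358*√103958 ≈ 5.6524e+11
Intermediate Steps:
x(R) = 3*R (x(R) = R + 2*R = 3*R)
m(t) = -48 - 184*t + 8*t² (m(t) = -48 + 8*((t² - 24*t) + t) = -48 + 8*(t² - 23*t) = -48 + (-184*t + 8*t²) = -48 - 184*t + 8*t²)
(440802 + √(103964 + x(-2)))*(m(472) - 414018) = (440802 + √(103964 + 3*(-2)))*((-48 - 184*472 + 8*472²) - 414018) = (440802 + √(103964 - 6))*((-48 - 86848 + 8*222784) - 414018) = (440802 + √103958)*((-48 - 86848 + 1782272) - 414018) = (440802 + √103958)*(1695376 - 414018) = (440802 + √103958)*1281358 = 564825169116 + 1281358*√103958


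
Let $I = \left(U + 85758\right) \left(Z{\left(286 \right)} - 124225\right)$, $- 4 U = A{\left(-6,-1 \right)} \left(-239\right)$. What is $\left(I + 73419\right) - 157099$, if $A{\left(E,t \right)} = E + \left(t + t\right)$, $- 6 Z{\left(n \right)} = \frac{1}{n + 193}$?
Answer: $- \frac{15223566086800}{1437} \approx -1.0594 \cdot 10^{10}$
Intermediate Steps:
$Z{\left(n \right)} = - \frac{1}{6 \left(193 + n\right)}$ ($Z{\left(n \right)} = - \frac{1}{6 \left(n + 193\right)} = - \frac{1}{6 \left(193 + n\right)}$)
$A{\left(E,t \right)} = E + 2 t$
$U = -478$ ($U = - \frac{\left(-6 + 2 \left(-1\right)\right) \left(-239\right)}{4} = - \frac{\left(-6 - 2\right) \left(-239\right)}{4} = - \frac{\left(-8\right) \left(-239\right)}{4} = \left(- \frac{1}{4}\right) 1912 = -478$)
$I = - \frac{15223445838640}{1437}$ ($I = \left(-478 + 85758\right) \left(- \frac{1}{1158 + 6 \cdot 286} - 124225\right) = 85280 \left(- \frac{1}{1158 + 1716} - 124225\right) = 85280 \left(- \frac{1}{2874} - 124225\right) = 85280 \left(- \frac{357022651}{2874}\right) = - \frac{15223445838640}{1437} \approx -1.0594 \cdot 10^{10}$)
$\left(I + 73419\right) - 157099 = \left(- \frac{15223445838640}{1437} + 73419\right) - 157099 = - \frac{15223340335537}{1437} - 157099 = - \frac{15223566086800}{1437}$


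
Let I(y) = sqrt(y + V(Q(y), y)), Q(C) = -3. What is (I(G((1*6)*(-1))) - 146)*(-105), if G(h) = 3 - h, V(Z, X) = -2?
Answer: 15330 - 105*sqrt(7) ≈ 15052.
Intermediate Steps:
I(y) = sqrt(-2 + y) (I(y) = sqrt(y - 2) = sqrt(-2 + y))
(I(G((1*6)*(-1))) - 146)*(-105) = (sqrt(-2 + (3 - 1*6*(-1))) - 146)*(-105) = (sqrt(-2 + (3 - 6*(-1))) - 146)*(-105) = (sqrt(-2 + (3 - 1*(-6))) - 146)*(-105) = (sqrt(-2 + (3 + 6)) - 146)*(-105) = (sqrt(-2 + 9) - 146)*(-105) = (sqrt(7) - 146)*(-105) = (-146 + sqrt(7))*(-105) = 15330 - 105*sqrt(7)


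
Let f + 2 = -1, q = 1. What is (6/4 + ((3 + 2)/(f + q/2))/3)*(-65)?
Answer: -325/6 ≈ -54.167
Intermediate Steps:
f = -3 (f = -2 - 1 = -3)
(6/4 + ((3 + 2)/(f + q/2))/3)*(-65) = (6/4 + ((3 + 2)/(-3 + 1/2))/3)*(-65) = (6*(1/4) + (5/(-3 + 1*(1/2)))*(1/3))*(-65) = (3/2 + (5/(-3 + 1/2))*(1/3))*(-65) = (3/2 + (5/(-5/2))*(1/3))*(-65) = (3/2 + (5*(-2/5))*(1/3))*(-65) = (3/2 - 2*1/3)*(-65) = (3/2 - 2/3)*(-65) = (5/6)*(-65) = -325/6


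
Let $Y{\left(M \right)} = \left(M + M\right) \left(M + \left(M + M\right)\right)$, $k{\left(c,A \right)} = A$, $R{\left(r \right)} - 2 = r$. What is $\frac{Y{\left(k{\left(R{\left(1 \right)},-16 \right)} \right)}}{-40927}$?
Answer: $- \frac{1536}{40927} \approx -0.03753$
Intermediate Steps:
$R{\left(r \right)} = 2 + r$
$Y{\left(M \right)} = 6 M^{2}$ ($Y{\left(M \right)} = 2 M \left(M + 2 M\right) = 2 M 3 M = 6 M^{2}$)
$\frac{Y{\left(k{\left(R{\left(1 \right)},-16 \right)} \right)}}{-40927} = \frac{6 \left(-16\right)^{2}}{-40927} = 6 \cdot 256 \left(- \frac{1}{40927}\right) = 1536 \left(- \frac{1}{40927}\right) = - \frac{1536}{40927}$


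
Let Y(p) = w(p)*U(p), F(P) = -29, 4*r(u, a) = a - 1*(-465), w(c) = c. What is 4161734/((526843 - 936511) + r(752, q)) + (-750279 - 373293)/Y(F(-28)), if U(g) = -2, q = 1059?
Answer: -230052396868/11869323 ≈ -19382.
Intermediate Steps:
r(u, a) = 465/4 + a/4 (r(u, a) = (a - 1*(-465))/4 = (a + 465)/4 = (465 + a)/4 = 465/4 + a/4)
Y(p) = -2*p (Y(p) = p*(-2) = -2*p)
4161734/((526843 - 936511) + r(752, q)) + (-750279 - 373293)/Y(F(-28)) = 4161734/((526843 - 936511) + (465/4 + (¼)*1059)) + (-750279 - 373293)/((-2*(-29))) = 4161734/(-409668 + (465/4 + 1059/4)) - 1123572/58 = 4161734/(-409668 + 381) - 1123572*1/58 = 4161734/(-409287) - 561786/29 = 4161734*(-1/409287) - 561786/29 = -4161734/409287 - 561786/29 = -230052396868/11869323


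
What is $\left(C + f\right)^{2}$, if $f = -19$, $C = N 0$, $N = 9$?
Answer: $361$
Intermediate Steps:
$C = 0$ ($C = 9 \cdot 0 = 0$)
$\left(C + f\right)^{2} = \left(0 - 19\right)^{2} = \left(-19\right)^{2} = 361$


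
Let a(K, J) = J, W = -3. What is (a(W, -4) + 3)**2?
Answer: 1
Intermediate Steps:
(a(W, -4) + 3)**2 = (-4 + 3)**2 = (-1)**2 = 1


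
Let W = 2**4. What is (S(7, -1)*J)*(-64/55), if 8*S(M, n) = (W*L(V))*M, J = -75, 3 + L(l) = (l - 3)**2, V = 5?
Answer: 13440/11 ≈ 1221.8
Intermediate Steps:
L(l) = -3 + (-3 + l)**2 (L(l) = -3 + (l - 3)**2 = -3 + (-3 + l)**2)
W = 16
S(M, n) = 2*M (S(M, n) = ((16*(-3 + (-3 + 5)**2))*M)/8 = ((16*(-3 + 2**2))*M)/8 = ((16*(-3 + 4))*M)/8 = ((16*1)*M)/8 = (16*M)/8 = 2*M)
(S(7, -1)*J)*(-64/55) = ((2*7)*(-75))*(-64/55) = (14*(-75))*(-64*1/55) = -1050*(-64/55) = 13440/11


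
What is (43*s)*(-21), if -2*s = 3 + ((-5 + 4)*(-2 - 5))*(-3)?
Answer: -8127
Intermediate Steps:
s = 9 (s = -(3 + ((-5 + 4)*(-2 - 5))*(-3))/2 = -(3 - 1*(-7)*(-3))/2 = -(3 + 7*(-3))/2 = -(3 - 21)/2 = -1/2*(-18) = 9)
(43*s)*(-21) = (43*9)*(-21) = 387*(-21) = -8127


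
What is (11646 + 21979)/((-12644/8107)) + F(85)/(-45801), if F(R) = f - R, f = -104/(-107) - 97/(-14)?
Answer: -9351455469223985/433751775156 ≈ -21559.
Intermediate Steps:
f = 11835/1498 (f = -104*(-1/107) - 97*(-1/14) = 104/107 + 97/14 = 11835/1498 ≈ 7.9005)
F(R) = 11835/1498 - R
(11646 + 21979)/((-12644/8107)) + F(85)/(-45801) = (11646 + 21979)/((-12644/8107)) + (11835/1498 - 1*85)/(-45801) = 33625/((-12644*1/8107)) + (11835/1498 - 85)*(-1/45801) = 33625/(-12644/8107) - 115495/1498*(-1/45801) = 33625*(-8107/12644) + 115495/68609898 = -272597875/12644 + 115495/68609898 = -9351455469223985/433751775156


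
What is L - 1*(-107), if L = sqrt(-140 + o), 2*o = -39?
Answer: 107 + I*sqrt(638)/2 ≈ 107.0 + 12.629*I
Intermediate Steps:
o = -39/2 (o = (1/2)*(-39) = -39/2 ≈ -19.500)
L = I*sqrt(638)/2 (L = sqrt(-140 - 39/2) = sqrt(-319/2) = I*sqrt(638)/2 ≈ 12.629*I)
L - 1*(-107) = I*sqrt(638)/2 - 1*(-107) = I*sqrt(638)/2 + 107 = 107 + I*sqrt(638)/2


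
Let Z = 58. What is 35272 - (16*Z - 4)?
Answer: 34348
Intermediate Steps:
35272 - (16*Z - 4) = 35272 - (16*58 - 4) = 35272 - (928 - 4) = 35272 - 1*924 = 35272 - 924 = 34348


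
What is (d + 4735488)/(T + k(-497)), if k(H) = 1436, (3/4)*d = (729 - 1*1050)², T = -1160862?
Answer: -2436438/579713 ≈ -4.2028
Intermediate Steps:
d = 137388 (d = 4*(729 - 1*1050)²/3 = 4*(729 - 1050)²/3 = (4/3)*(-321)² = (4/3)*103041 = 137388)
(d + 4735488)/(T + k(-497)) = (137388 + 4735488)/(-1160862 + 1436) = 4872876/(-1159426) = 4872876*(-1/1159426) = -2436438/579713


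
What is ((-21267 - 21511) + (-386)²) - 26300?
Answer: 79918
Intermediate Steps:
((-21267 - 21511) + (-386)²) - 26300 = (-42778 + 148996) - 26300 = 106218 - 26300 = 79918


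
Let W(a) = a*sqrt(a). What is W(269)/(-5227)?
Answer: -269*sqrt(269)/5227 ≈ -0.84406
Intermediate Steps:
W(a) = a**(3/2)
W(269)/(-5227) = 269**(3/2)/(-5227) = (269*sqrt(269))*(-1/5227) = -269*sqrt(269)/5227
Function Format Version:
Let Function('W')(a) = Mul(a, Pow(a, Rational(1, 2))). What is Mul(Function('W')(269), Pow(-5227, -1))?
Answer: Mul(Rational(-269, 5227), Pow(269, Rational(1, 2))) ≈ -0.84406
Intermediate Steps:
Function('W')(a) = Pow(a, Rational(3, 2))
Mul(Function('W')(269), Pow(-5227, -1)) = Mul(Pow(269, Rational(3, 2)), Pow(-5227, -1)) = Mul(Mul(269, Pow(269, Rational(1, 2))), Rational(-1, 5227)) = Mul(Rational(-269, 5227), Pow(269, Rational(1, 2)))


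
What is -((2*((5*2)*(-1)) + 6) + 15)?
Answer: -1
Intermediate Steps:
-((2*((5*2)*(-1)) + 6) + 15) = -((2*(10*(-1)) + 6) + 15) = -((2*(-10) + 6) + 15) = -((-20 + 6) + 15) = -(-14 + 15) = -1*1 = -1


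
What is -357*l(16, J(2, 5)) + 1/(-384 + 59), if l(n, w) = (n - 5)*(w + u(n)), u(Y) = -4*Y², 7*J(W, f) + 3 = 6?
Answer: 1306358624/325 ≈ 4.0196e+6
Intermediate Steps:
J(W, f) = 3/7 (J(W, f) = -3/7 + (⅐)*6 = -3/7 + 6/7 = 3/7)
l(n, w) = (-5 + n)*(w - 4*n²) (l(n, w) = (n - 5)*(w - 4*n²) = (-5 + n)*(w - 4*n²))
-357*l(16, J(2, 5)) + 1/(-384 + 59) = -357*(-5*3/7 - 4*16³ + 20*16² + 16*(3/7)) + 1/(-384 + 59) = -357*(-15/7 - 4*4096 + 20*256 + 48/7) + 1/(-325) = -357*(-15/7 - 16384 + 5120 + 48/7) - 1/325 = -357*(-78815/7) - 1/325 = 4019565 - 1/325 = 1306358624/325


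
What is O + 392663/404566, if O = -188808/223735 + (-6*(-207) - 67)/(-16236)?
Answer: 39912496844411/734805429813180 ≈ 0.054317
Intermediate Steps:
O = -3328375313/3632561460 (O = -188808*1/223735 + (1242 - 67)*(-1/16236) = -188808/223735 + 1175*(-1/16236) = -188808/223735 - 1175/16236 = -3328375313/3632561460 ≈ -0.91626)
O + 392663/404566 = -3328375313/3632561460 + 392663/404566 = 39912496844411/734805429813180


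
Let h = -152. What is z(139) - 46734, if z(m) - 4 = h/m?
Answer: -6495622/139 ≈ -46731.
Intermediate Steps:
z(m) = 4 - 152/m
z(139) - 46734 = (4 - 152/139) - 46734 = 404/139 - 46734 = -6495622/139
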